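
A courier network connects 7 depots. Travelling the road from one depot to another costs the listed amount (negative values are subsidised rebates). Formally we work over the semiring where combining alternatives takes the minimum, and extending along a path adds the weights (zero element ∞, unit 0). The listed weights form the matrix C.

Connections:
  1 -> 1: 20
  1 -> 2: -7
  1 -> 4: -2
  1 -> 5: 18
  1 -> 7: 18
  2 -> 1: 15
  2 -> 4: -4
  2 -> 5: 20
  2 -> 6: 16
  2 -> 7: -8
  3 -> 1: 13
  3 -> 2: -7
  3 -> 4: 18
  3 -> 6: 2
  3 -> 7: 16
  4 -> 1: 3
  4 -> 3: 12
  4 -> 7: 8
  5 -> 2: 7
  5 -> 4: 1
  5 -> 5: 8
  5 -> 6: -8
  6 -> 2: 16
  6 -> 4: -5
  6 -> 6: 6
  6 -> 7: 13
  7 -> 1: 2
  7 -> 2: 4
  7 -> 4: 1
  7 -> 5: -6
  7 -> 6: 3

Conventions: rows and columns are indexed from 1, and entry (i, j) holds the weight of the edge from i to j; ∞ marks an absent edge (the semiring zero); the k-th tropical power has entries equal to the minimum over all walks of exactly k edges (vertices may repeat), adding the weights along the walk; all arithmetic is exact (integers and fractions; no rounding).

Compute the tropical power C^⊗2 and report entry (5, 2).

C^⊗2:
  [1, 13, 10, -11, 12, 9, -15]
  [-6, -4, 8, -7, -14, -5, 4]
  [8, 6, 30, -11, 10, 8, -15]
  [10, -4, ∞, 1, 2, 11, 21]
  [4, 8, 13, -13, 16, -2, -1]
  [-2, 17, 7, 1, 7, 12, 3]
  [4, -5, 13, -5, 2, -14, -4]
Key observation: the optimum is the walk 5->6->2, with weight (-8) + 16 = 8.
Optimal value attained by: walk 5->6->2.
Answer: (C^⊗2)[5][2] = 8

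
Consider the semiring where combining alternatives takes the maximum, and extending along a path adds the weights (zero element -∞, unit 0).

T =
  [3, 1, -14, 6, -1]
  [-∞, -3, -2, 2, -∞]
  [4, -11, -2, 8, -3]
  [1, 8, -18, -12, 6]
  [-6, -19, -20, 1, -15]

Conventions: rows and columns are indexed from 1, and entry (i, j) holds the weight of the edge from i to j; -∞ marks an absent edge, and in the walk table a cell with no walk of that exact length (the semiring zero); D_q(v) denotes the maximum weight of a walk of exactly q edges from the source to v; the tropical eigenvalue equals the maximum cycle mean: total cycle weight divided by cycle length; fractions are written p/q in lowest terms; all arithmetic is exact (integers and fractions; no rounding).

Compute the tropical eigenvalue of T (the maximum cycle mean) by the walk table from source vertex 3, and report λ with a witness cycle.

q=0: [-∞, -∞, 0, -∞, -∞]
q=1: [4, -11, -2, 8, -3]
q=2: [9, 16, -4, 10, 14]
q=3: [12, 18, 14, 18, 16]
q=4: [19, 26, 16, 22, 24]
q=5: [23, 30, 24, 28, 28]
Optimal cycle mean attained by: cycle 2->4->2, total 2 + 8, length 2.
Answer: λ = 5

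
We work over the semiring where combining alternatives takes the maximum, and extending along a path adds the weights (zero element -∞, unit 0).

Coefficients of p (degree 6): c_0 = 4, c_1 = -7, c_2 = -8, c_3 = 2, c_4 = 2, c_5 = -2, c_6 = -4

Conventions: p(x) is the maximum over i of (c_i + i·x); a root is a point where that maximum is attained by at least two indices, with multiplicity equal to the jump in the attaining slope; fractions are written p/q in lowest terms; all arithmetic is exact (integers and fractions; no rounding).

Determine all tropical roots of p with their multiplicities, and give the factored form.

hull edge (i=0, c=4) to (i=4, c=2): slope -1/2, span 4
hull edge (i=4, c=2) to (i=6, c=-4): slope -3, span 2
Factored form: p(x) = -4 ⊗ (x ⊕ 1/2) ⊗ (x ⊕ 1/2) ⊗ (x ⊕ 1/2) ⊗ (x ⊕ 1/2) ⊗ (x ⊕ 3) ⊗ (x ⊕ 3)
Answer: roots = 1/2 (mult 4), 3 (mult 2)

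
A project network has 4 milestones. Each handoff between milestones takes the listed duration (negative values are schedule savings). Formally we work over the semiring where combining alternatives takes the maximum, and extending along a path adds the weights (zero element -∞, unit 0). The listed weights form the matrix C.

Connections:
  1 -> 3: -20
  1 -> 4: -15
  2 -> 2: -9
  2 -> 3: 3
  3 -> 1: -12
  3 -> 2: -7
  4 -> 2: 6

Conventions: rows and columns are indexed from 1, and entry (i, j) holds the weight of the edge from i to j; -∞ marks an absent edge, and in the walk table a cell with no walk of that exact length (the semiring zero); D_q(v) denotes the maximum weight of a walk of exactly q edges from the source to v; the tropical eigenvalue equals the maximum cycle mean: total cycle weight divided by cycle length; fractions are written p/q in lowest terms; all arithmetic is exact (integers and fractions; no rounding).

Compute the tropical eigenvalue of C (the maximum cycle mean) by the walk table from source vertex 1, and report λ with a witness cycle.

q=0: [0, -∞, -∞, -∞]
q=1: [-∞, -∞, -20, -15]
q=2: [-32, -9, -∞, -∞]
q=3: [-∞, -18, -6, -47]
q=4: [-18, -13, -15, -∞]
Optimal cycle mean attained by: cycle 2->3->2, total 3 + (-7), length 2.
Answer: λ = -2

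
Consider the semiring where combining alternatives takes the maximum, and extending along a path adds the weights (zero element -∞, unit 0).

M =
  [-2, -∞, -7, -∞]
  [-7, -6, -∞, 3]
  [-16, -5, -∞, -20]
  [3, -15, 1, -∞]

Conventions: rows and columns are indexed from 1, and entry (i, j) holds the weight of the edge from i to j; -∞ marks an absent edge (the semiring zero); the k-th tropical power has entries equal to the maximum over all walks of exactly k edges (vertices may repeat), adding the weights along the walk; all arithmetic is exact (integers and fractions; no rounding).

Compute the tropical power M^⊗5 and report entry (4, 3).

M^⊗2:
  [-4, -12, -9, -27]
  [6, -12, 4, -3]
  [-12, -11, -19, -2]
  [1, -4, -4, -12]
M^⊗3:
  [-6, -14, -11, -9]
  [4, -1, -1, -9]
  [1, -17, -1, -8]
  [-1, -9, -6, -1]
M^⊗4:
  [-6, -16, -8, -11]
  [2, -6, -3, 2]
  [-1, -6, -6, -14]
  [2, -11, 0, -6]
M^⊗5:
  [-8, -13, -10, -13]
  [5, -8, 3, -3]
  [-3, -11, -8, -3]
  [0, -5, -5, -8]
Key observation: the optimum is the walk 4->1->3->2->4->3, with weight 3 + (-7) + (-5) + 3 + 1 = -5.
Optimal value attained by: walk 4->1->3->2->4->3.
Answer: (M^⊗5)[4][3] = -5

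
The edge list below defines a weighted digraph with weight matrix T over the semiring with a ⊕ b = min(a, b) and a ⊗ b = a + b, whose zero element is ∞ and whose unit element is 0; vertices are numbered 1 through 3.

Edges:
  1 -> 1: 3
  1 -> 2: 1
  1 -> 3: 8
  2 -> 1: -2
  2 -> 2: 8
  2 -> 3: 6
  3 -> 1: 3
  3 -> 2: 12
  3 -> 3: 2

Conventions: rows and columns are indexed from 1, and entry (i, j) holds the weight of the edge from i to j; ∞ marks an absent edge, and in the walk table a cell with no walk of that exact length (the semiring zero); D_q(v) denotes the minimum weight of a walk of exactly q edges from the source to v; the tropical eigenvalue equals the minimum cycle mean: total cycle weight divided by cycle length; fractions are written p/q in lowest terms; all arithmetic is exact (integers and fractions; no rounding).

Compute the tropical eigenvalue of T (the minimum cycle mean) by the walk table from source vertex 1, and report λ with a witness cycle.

q=0: [0, ∞, ∞]
q=1: [3, 1, 8]
q=2: [-1, 4, 7]
q=3: [2, 0, 7]
Optimal cycle mean attained by: cycle 1->2->1, total 1 + (-2), length 2.
Answer: λ = -1/2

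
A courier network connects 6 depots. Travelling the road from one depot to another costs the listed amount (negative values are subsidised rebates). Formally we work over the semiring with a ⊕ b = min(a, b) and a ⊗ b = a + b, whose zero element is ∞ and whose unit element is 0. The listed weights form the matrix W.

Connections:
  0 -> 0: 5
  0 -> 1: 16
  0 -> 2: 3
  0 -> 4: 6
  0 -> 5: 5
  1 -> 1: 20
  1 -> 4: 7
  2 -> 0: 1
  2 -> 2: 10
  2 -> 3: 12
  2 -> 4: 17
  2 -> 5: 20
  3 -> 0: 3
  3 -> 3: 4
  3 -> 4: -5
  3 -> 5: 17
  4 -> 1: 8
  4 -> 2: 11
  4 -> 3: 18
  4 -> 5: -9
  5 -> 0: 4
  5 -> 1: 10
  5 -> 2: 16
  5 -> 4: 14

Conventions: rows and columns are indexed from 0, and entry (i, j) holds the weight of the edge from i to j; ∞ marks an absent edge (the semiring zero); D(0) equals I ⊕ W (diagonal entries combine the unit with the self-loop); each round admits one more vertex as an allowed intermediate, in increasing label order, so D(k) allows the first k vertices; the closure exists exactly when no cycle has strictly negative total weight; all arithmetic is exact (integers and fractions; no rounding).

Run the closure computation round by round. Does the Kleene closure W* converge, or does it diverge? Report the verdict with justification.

D(0):
  [0, 16, 3, ∞, 6, 5]
  [∞, 0, ∞, ∞, 7, ∞]
  [1, ∞, 0, 12, 17, 20]
  [3, ∞, ∞, 0, -5, 17]
  [∞, 8, 11, 18, 0, -9]
  [4, 10, 16, ∞, 14, 0]
D(1):
  [0, 16, 3, ∞, 6, 5]
  [∞, 0, ∞, ∞, 7, ∞]
  [1, 17, 0, 12, 7, 6]
  [3, 19, 6, 0, -5, 8]
  [∞, 8, 11, 18, 0, -9]
  [4, 10, 7, ∞, 10, 0]
D(2):
  [0, 16, 3, ∞, 6, 5]
  [∞, 0, ∞, ∞, 7, ∞]
  [1, 17, 0, 12, 7, 6]
  [3, 19, 6, 0, -5, 8]
  [∞, 8, 11, 18, 0, -9]
  [4, 10, 7, ∞, 10, 0]
D(3):
  [0, 16, 3, 15, 6, 5]
  [∞, 0, ∞, ∞, 7, ∞]
  [1, 17, 0, 12, 7, 6]
  [3, 19, 6, 0, -5, 8]
  [12, 8, 11, 18, 0, -9]
  [4, 10, 7, 19, 10, 0]
D(4):
  [0, 16, 3, 15, 6, 5]
  [∞, 0, ∞, ∞, 7, ∞]
  [1, 17, 0, 12, 7, 6]
  [3, 19, 6, 0, -5, 8]
  [12, 8, 11, 18, 0, -9]
  [4, 10, 7, 19, 10, 0]
D(5):
  [0, 14, 3, 15, 6, -3]
  [19, 0, 18, 25, 7, -2]
  [1, 15, 0, 12, 7, -2]
  [3, 3, 6, 0, -5, -14]
  [12, 8, 11, 18, 0, -9]
  [4, 10, 7, 19, 10, 0]
D(6):
  [0, 7, 3, 15, 6, -3]
  [2, 0, 5, 17, 7, -2]
  [1, 8, 0, 12, 7, -2]
  [-10, -4, -7, 0, -5, -14]
  [-5, 1, -2, 10, 0, -9]
  [4, 10, 7, 19, 10, 0]
Key observation: every diagonal entry stays at the unit through all rounds, so no improving cycle exists.
Answer: CONVERGES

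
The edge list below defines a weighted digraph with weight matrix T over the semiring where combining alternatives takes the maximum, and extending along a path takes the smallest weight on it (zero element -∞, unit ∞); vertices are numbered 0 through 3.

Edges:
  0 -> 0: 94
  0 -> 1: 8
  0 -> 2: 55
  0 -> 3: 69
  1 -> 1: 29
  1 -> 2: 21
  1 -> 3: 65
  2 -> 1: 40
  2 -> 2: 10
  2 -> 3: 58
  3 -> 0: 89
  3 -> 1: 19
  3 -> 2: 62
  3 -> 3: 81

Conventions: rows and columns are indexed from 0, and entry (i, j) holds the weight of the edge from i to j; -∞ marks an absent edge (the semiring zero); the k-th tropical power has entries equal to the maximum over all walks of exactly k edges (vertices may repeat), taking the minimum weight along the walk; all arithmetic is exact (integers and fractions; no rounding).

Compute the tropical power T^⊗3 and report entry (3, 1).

T^⊗2:
  [94, 40, 62, 69]
  [65, 29, 62, 65]
  [58, 29, 58, 58]
  [89, 40, 62, 81]
T^⊗3:
  [94, 40, 62, 69]
  [65, 40, 62, 65]
  [58, 40, 58, 58]
  [89, 40, 62, 81]
Key observation: the optimum is the walk 3->0->2->1, with weight 89 min 55 min 40 = 40.
Optimal value attained by: walk 3->0->2->1.
Answer: (T^⊗3)[3][1] = 40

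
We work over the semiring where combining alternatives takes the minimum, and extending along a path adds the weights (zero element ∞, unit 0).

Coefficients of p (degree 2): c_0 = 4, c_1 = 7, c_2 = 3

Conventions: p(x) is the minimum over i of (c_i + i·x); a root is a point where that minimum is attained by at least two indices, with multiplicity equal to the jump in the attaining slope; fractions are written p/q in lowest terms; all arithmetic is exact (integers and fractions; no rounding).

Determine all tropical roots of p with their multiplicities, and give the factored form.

hull edge (i=0, c=4) to (i=2, c=3): slope -1/2, span 2
Factored form: p(x) = 3 ⊗ (x ⊕ 1/2) ⊗ (x ⊕ 1/2)
Answer: roots = 1/2 (mult 2)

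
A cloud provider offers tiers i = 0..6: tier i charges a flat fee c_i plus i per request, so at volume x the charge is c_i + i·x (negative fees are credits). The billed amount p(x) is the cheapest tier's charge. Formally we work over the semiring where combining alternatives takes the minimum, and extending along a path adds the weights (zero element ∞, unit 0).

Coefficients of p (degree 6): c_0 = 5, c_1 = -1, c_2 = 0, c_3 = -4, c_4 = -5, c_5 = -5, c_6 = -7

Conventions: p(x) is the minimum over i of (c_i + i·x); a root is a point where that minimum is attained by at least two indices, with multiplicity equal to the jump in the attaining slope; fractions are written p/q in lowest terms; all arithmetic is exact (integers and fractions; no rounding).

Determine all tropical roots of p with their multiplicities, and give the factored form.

hull edge (i=0, c=5) to (i=1, c=-1): slope -6, span 1
hull edge (i=1, c=-1) to (i=3, c=-4): slope -3/2, span 2
hull edge (i=3, c=-4) to (i=6, c=-7): slope -1, span 3
Factored form: p(x) = -7 ⊗ (x ⊕ 1) ⊗ (x ⊕ 1) ⊗ (x ⊕ 1) ⊗ (x ⊕ 3/2) ⊗ (x ⊕ 3/2) ⊗ (x ⊕ 6)
Answer: roots = 1 (mult 3), 3/2 (mult 2), 6 (mult 1)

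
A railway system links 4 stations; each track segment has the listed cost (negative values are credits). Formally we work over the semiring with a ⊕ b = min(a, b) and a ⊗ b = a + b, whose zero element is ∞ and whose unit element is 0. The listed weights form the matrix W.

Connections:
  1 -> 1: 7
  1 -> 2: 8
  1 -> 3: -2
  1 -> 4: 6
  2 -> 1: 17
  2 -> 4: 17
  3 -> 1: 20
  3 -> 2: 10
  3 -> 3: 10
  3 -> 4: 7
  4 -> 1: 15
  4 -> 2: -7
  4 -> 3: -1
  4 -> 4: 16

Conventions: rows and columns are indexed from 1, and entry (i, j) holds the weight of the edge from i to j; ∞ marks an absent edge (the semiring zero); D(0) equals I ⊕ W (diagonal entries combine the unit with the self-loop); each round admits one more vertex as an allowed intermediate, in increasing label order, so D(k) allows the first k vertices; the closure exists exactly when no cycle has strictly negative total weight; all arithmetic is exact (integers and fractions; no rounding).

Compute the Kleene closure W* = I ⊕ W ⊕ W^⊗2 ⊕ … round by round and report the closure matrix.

D(0):
  [0, 8, -2, 6]
  [17, 0, ∞, 17]
  [20, 10, 0, 7]
  [15, -7, -1, 0]
D(1):
  [0, 8, -2, 6]
  [17, 0, 15, 17]
  [20, 10, 0, 7]
  [15, -7, -1, 0]
D(2):
  [0, 8, -2, 6]
  [17, 0, 15, 17]
  [20, 10, 0, 7]
  [10, -7, -1, 0]
D(3):
  [0, 8, -2, 5]
  [17, 0, 15, 17]
  [20, 10, 0, 7]
  [10, -7, -1, 0]
D(4):
  [0, -2, -2, 5]
  [17, 0, 15, 17]
  [17, 0, 0, 7]
  [10, -7, -1, 0]
Answer: W* = [[0, -2, -2, 5], [17, 0, 15, 17], [17, 0, 0, 7], [10, -7, -1, 0]]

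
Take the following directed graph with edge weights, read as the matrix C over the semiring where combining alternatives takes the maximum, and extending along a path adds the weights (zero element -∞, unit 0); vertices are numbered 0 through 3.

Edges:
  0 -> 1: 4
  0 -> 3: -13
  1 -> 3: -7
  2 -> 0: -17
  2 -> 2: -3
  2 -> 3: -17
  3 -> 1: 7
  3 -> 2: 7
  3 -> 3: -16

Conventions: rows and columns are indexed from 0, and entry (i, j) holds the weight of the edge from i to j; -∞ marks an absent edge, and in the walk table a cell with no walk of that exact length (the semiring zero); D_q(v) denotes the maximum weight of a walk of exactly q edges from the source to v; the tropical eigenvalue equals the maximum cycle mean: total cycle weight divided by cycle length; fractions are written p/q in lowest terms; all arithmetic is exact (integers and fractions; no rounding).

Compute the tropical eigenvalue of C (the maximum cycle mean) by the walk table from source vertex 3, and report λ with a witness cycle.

q=0: [-∞, -∞, -∞, 0]
q=1: [-∞, 7, 7, -16]
q=2: [-10, -9, 4, 0]
q=3: [-13, 7, 7, -13]
q=4: [-10, -6, 4, 0]
Optimal cycle mean attained by: cycle 1->3->1, total (-7) + 7, length 2.
Answer: λ = 0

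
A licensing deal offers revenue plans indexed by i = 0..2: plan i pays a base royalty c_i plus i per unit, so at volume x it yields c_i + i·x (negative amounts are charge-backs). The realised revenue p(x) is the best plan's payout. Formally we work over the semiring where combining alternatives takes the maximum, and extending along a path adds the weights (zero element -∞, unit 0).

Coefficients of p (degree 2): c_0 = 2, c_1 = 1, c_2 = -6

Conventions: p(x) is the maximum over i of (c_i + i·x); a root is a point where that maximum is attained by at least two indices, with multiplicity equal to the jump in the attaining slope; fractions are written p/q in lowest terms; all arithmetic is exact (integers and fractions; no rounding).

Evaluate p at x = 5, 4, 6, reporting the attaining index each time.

p(5) = max(2+0·5=2, 1+1·5=6, -6+2·5=4) = 6 (attained by i=1)
p(4) = max(2+0·4=2, 1+1·4=5, -6+2·4=2) = 5 (attained by i=1)
p(6) = max(2+0·6=2, 1+1·6=7, -6+2·6=6) = 7 (attained by i=1)
Answer: p(5) = 6; p(4) = 5; p(6) = 7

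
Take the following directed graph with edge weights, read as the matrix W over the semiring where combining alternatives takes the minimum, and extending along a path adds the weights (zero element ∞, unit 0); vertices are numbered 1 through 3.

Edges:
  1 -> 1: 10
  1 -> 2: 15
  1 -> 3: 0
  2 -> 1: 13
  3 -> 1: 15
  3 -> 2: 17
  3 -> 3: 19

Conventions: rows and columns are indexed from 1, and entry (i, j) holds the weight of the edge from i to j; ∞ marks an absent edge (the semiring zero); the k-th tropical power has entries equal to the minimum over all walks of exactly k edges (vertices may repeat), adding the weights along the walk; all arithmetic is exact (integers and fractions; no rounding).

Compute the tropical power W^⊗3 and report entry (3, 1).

W^⊗2:
  [15, 17, 10]
  [23, 28, 13]
  [25, 30, 15]
W^⊗3:
  [25, 27, 15]
  [28, 30, 23]
  [30, 32, 25]
Key observation: the optimum is the walk 3->1->3->1, with weight 15 + 0 + 15 = 30.
Optimal value attained by: walk 3->1->3->1.
Answer: (W^⊗3)[3][1] = 30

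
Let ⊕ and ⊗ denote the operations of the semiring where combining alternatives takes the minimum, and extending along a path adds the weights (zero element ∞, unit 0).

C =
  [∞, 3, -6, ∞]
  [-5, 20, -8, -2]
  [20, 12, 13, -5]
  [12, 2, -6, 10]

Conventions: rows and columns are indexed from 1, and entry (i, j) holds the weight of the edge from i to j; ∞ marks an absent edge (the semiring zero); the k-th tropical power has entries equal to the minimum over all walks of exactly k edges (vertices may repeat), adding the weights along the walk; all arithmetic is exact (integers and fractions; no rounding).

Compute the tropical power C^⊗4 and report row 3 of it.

C^⊗2:
  [-2, 6, -5, -11]
  [10, -2, -11, -13]
  [7, -3, -11, 5]
  [-3, 6, -6, -11]
C^⊗3:
  [1, -9, -17, -10]
  [-7, -11, -19, -16]
  [-8, 1, -11, -16]
  [1, -9, -17, -11]
C^⊗4:
  [-14, -8, -17, -22]
  [-16, -14, -22, -24]
  [-4, -14, -22, -16]
  [-14, -9, -17, -22]
Answer: row 3 of C^⊗4 = [-4, -14, -22, -16]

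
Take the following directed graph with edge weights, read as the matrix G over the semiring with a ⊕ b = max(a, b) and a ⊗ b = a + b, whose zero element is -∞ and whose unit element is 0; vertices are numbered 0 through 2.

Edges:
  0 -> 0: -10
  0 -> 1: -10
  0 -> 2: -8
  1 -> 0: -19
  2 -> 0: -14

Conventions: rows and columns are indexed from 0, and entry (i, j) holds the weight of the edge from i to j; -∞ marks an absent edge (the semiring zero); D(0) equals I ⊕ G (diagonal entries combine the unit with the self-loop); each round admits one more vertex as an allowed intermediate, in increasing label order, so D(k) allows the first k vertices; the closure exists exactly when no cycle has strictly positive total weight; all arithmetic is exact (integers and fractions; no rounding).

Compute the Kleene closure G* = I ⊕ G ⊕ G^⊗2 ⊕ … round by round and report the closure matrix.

D(0):
  [0, -10, -8]
  [-19, 0, -∞]
  [-14, -∞, 0]
D(1):
  [0, -10, -8]
  [-19, 0, -27]
  [-14, -24, 0]
D(2):
  [0, -10, -8]
  [-19, 0, -27]
  [-14, -24, 0]
D(3):
  [0, -10, -8]
  [-19, 0, -27]
  [-14, -24, 0]
Answer: G* = [[0, -10, -8], [-19, 0, -27], [-14, -24, 0]]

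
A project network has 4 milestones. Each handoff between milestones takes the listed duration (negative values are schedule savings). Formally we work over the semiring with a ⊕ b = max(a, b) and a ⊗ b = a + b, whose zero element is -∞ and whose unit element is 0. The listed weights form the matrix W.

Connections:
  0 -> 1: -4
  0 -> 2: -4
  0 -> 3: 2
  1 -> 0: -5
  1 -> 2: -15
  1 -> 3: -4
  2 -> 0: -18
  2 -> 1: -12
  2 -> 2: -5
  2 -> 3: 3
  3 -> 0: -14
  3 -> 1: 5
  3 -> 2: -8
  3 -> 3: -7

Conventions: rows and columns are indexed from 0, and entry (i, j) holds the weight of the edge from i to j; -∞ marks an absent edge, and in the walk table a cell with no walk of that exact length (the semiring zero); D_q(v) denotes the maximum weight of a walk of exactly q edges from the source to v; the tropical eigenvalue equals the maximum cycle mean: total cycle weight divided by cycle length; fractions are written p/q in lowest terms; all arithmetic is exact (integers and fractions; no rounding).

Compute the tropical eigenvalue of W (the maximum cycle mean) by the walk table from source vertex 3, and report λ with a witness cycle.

q=0: [-∞, -∞, -∞, 0]
q=1: [-14, 5, -8, -7]
q=2: [0, -2, -10, 1]
q=3: [-7, 6, -4, 2]
q=4: [1, 7, -6, 2]
Optimal cycle mean attained by: cycle 0->3->1->0, total 2 + 5 + (-5), length 3.
Answer: λ = 2/3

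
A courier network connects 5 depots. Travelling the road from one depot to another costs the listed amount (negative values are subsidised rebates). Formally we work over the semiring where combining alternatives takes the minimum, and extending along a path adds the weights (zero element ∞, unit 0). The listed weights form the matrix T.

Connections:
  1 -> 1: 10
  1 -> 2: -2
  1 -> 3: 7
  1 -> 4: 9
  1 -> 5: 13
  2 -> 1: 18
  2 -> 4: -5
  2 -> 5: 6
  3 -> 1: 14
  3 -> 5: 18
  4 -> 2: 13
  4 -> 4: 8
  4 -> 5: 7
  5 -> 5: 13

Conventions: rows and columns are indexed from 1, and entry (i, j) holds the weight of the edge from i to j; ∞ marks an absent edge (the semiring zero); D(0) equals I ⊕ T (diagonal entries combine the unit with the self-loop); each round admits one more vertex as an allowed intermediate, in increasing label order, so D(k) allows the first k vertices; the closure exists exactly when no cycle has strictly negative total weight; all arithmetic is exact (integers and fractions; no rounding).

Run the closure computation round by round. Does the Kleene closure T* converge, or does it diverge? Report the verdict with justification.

D(0):
  [0, -2, 7, 9, 13]
  [18, 0, ∞, -5, 6]
  [14, ∞, 0, ∞, 18]
  [∞, 13, ∞, 0, 7]
  [∞, ∞, ∞, ∞, 0]
D(1):
  [0, -2, 7, 9, 13]
  [18, 0, 25, -5, 6]
  [14, 12, 0, 23, 18]
  [∞, 13, ∞, 0, 7]
  [∞, ∞, ∞, ∞, 0]
D(2):
  [0, -2, 7, -7, 4]
  [18, 0, 25, -5, 6]
  [14, 12, 0, 7, 18]
  [31, 13, 38, 0, 7]
  [∞, ∞, ∞, ∞, 0]
D(3):
  [0, -2, 7, -7, 4]
  [18, 0, 25, -5, 6]
  [14, 12, 0, 7, 18]
  [31, 13, 38, 0, 7]
  [∞, ∞, ∞, ∞, 0]
D(4):
  [0, -2, 7, -7, 0]
  [18, 0, 25, -5, 2]
  [14, 12, 0, 7, 14]
  [31, 13, 38, 0, 7]
  [∞, ∞, ∞, ∞, 0]
D(5):
  [0, -2, 7, -7, 0]
  [18, 0, 25, -5, 2]
  [14, 12, 0, 7, 14]
  [31, 13, 38, 0, 7]
  [∞, ∞, ∞, ∞, 0]
Key observation: every diagonal entry stays at the unit through all rounds, so no improving cycle exists.
Answer: CONVERGES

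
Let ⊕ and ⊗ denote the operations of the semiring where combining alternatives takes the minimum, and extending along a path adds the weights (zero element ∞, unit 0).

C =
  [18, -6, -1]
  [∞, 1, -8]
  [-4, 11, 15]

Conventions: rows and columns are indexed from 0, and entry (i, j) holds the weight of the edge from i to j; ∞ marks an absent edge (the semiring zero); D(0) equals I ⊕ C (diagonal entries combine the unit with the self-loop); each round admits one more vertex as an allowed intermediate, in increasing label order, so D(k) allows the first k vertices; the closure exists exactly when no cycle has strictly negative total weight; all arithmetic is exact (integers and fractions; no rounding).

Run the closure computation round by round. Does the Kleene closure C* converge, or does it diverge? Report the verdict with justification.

D(0):
  [0, -6, -1]
  [∞, 0, -8]
  [-4, 11, 0]
Detection: at round 1, diagonal entry (2, 2) turns strictly negative.
Key observation: the cycle 2->0->2 has total weight (-4) + (-1), which is strictly negative.
Answer: DIVERGES — negative cycle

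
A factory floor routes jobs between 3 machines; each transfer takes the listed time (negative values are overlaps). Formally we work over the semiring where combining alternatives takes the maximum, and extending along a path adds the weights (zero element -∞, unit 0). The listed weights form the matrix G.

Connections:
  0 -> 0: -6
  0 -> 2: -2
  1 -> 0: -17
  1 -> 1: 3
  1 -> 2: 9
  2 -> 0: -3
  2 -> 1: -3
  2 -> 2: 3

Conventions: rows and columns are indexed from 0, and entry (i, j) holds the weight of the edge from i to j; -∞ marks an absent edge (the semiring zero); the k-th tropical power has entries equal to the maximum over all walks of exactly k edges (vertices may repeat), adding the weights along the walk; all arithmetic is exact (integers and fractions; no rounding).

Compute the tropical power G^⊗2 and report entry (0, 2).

G^⊗2:
  [-5, -5, 1]
  [6, 6, 12]
  [0, 0, 6]
Key observation: the optimum is the walk 0->2->2, with weight (-2) + 3 = 1.
Optimal value attained by: walk 0->2->2.
Answer: (G^⊗2)[0][2] = 1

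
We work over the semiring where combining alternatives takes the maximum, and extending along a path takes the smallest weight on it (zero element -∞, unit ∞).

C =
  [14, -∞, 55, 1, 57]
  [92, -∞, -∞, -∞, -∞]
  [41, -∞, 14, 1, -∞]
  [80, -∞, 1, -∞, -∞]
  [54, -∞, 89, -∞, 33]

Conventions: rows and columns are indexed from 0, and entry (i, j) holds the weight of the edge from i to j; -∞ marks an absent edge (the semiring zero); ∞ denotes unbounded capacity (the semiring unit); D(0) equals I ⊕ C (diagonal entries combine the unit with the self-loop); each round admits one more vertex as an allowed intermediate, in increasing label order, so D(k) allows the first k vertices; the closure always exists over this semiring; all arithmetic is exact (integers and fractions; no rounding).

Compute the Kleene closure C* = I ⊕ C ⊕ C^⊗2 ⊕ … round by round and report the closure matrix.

D(0):
  [∞, -∞, 55, 1, 57]
  [92, ∞, -∞, -∞, -∞]
  [41, -∞, ∞, 1, -∞]
  [80, -∞, 1, ∞, -∞]
  [54, -∞, 89, -∞, ∞]
D(1):
  [∞, -∞, 55, 1, 57]
  [92, ∞, 55, 1, 57]
  [41, -∞, ∞, 1, 41]
  [80, -∞, 55, ∞, 57]
  [54, -∞, 89, 1, ∞]
D(2):
  [∞, -∞, 55, 1, 57]
  [92, ∞, 55, 1, 57]
  [41, -∞, ∞, 1, 41]
  [80, -∞, 55, ∞, 57]
  [54, -∞, 89, 1, ∞]
D(3):
  [∞, -∞, 55, 1, 57]
  [92, ∞, 55, 1, 57]
  [41, -∞, ∞, 1, 41]
  [80, -∞, 55, ∞, 57]
  [54, -∞, 89, 1, ∞]
D(4):
  [∞, -∞, 55, 1, 57]
  [92, ∞, 55, 1, 57]
  [41, -∞, ∞, 1, 41]
  [80, -∞, 55, ∞, 57]
  [54, -∞, 89, 1, ∞]
D(5):
  [∞, -∞, 57, 1, 57]
  [92, ∞, 57, 1, 57]
  [41, -∞, ∞, 1, 41]
  [80, -∞, 57, ∞, 57]
  [54, -∞, 89, 1, ∞]
Answer: C* = [[∞, -∞, 57, 1, 57], [92, ∞, 57, 1, 57], [41, -∞, ∞, 1, 41], [80, -∞, 57, ∞, 57], [54, -∞, 89, 1, ∞]]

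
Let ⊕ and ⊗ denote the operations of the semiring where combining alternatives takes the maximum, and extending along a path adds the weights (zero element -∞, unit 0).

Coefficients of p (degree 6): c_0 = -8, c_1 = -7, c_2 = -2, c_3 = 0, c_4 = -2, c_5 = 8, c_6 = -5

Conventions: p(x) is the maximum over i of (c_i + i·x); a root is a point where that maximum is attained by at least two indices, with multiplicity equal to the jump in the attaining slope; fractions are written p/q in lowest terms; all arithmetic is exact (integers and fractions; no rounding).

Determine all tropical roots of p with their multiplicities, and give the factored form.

hull edge (i=0, c=-8) to (i=5, c=8): slope 16/5, span 5
hull edge (i=5, c=8) to (i=6, c=-5): slope -13, span 1
Factored form: p(x) = -5 ⊗ (x ⊕ (-16/5)) ⊗ (x ⊕ (-16/5)) ⊗ (x ⊕ (-16/5)) ⊗ (x ⊕ (-16/5)) ⊗ (x ⊕ (-16/5)) ⊗ (x ⊕ 13)
Answer: roots = -16/5 (mult 5), 13 (mult 1)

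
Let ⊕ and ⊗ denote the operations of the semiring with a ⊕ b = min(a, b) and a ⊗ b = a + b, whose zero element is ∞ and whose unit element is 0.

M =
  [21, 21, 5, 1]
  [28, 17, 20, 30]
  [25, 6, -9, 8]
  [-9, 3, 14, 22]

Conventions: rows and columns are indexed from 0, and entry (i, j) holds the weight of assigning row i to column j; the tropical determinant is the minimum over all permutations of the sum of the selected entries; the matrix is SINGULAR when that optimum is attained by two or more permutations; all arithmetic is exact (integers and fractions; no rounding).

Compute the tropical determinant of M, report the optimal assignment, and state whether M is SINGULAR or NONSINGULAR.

σ = (0, 1, 2, 3): 21 + 17 + (-9) + 22 = 51
σ = (0, 1, 3, 2): 21 + 17 + 8 + 14 = 60
σ = (0, 2, 1, 3): 21 + 20 + 6 + 22 = 69
σ = (0, 2, 3, 1): 21 + 20 + 8 + 3 = 52
σ = (0, 3, 1, 2): 21 + 30 + 6 + 14 = 71
σ = (0, 3, 2, 1): 21 + 30 + (-9) + 3 = 45
σ = (1, 0, 2, 3): 21 + 28 + (-9) + 22 = 62
σ = (1, 0, 3, 2): 21 + 28 + 8 + 14 = 71
σ = (1, 2, 0, 3): 21 + 20 + 25 + 22 = 88
σ = (1, 2, 3, 0): 21 + 20 + 8 + (-9) = 40
σ = (1, 3, 0, 2): 21 + 30 + 25 + 14 = 90
σ = (1, 3, 2, 0): 21 + 30 + (-9) + (-9) = 33
σ = (2, 0, 1, 3): 5 + 28 + 6 + 22 = 61
σ = (2, 0, 3, 1): 5 + 28 + 8 + 3 = 44
σ = (2, 1, 0, 3): 5 + 17 + 25 + 22 = 69
σ = (2, 1, 3, 0): 5 + 17 + 8 + (-9) = 21
σ = (2, 3, 0, 1): 5 + 30 + 25 + 3 = 63
σ = (2, 3, 1, 0): 5 + 30 + 6 + (-9) = 32
σ = (3, 0, 1, 2): 1 + 28 + 6 + 14 = 49
σ = (3, 0, 2, 1): 1 + 28 + (-9) + 3 = 23
σ = (3, 1, 0, 2): 1 + 17 + 25 + 14 = 57
σ = (3, 1, 2, 0): 1 + 17 + (-9) + (-9) = 0
σ = (3, 2, 0, 1): 1 + 20 + 25 + 3 = 49
σ = (3, 2, 1, 0): 1 + 20 + 6 + (-9) = 18
Optimal value attained by: σ = (3, 1, 2, 0).
Answer: det⊕(M) = 0; verdict: NONSINGULAR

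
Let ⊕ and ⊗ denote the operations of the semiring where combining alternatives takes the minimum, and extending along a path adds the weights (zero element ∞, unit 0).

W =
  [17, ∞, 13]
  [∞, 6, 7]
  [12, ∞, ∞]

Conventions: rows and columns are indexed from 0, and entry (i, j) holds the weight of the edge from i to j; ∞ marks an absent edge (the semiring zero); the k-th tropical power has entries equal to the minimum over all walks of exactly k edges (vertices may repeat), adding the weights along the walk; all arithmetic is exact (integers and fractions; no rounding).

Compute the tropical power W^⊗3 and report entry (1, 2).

W^⊗2:
  [25, ∞, 30]
  [19, 12, 13]
  [29, ∞, 25]
W^⊗3:
  [42, ∞, 38]
  [25, 18, 19]
  [37, ∞, 42]
Key observation: the optimum is the walk 1->1->1->2, with weight 6 + 6 + 7 = 19.
Optimal value attained by: walk 1->1->1->2.
Answer: (W^⊗3)[1][2] = 19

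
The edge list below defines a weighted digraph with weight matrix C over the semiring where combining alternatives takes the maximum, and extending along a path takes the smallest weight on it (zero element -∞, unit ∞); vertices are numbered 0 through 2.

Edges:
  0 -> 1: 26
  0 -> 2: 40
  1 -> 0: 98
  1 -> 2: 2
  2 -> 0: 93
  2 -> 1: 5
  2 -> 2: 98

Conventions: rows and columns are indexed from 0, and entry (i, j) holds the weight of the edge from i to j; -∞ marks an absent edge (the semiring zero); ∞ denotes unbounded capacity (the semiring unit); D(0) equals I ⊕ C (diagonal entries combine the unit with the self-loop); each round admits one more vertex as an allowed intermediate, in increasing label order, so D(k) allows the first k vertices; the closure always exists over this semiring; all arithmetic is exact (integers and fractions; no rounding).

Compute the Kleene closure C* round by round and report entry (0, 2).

D(0):
  [∞, 26, 40]
  [98, ∞, 2]
  [93, 5, ∞]
D(1):
  [∞, 26, 40]
  [98, ∞, 40]
  [93, 26, ∞]
D(2):
  [∞, 26, 40]
  [98, ∞, 40]
  [93, 26, ∞]
D(3):
  [∞, 26, 40]
  [98, ∞, 40]
  [93, 26, ∞]
Answer: C*[0][2] = 40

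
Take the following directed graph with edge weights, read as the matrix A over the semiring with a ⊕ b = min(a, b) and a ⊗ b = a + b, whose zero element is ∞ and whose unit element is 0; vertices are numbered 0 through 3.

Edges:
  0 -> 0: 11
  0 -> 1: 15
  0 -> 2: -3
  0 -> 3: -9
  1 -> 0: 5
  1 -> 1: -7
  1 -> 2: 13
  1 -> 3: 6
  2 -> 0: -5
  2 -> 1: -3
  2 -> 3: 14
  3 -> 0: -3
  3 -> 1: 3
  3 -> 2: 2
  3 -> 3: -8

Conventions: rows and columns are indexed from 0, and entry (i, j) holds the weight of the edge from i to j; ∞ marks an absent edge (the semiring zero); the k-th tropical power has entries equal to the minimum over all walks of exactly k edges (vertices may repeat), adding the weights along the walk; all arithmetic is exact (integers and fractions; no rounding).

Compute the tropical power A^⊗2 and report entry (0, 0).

A^⊗2:
  [-12, -6, -7, -17]
  [-2, -14, 2, -4]
  [2, -10, -8, -14]
  [-11, -5, -6, -16]
Key observation: the optimum is the walk 0->3->0, with weight (-9) + (-3) = -12.
Optimal value attained by: walk 0->3->0.
Answer: (A^⊗2)[0][0] = -12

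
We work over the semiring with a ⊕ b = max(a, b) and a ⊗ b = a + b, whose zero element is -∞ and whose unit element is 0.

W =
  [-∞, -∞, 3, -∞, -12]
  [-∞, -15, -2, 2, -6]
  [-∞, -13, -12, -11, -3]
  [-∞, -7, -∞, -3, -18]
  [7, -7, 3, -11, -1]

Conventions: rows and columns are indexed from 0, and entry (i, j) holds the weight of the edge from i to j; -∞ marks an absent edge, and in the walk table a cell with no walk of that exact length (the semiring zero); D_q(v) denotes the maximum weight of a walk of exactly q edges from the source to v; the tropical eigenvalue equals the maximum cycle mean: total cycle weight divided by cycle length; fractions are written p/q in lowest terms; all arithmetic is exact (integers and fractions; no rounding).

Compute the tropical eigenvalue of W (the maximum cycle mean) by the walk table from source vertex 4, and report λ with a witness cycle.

q=0: [-∞, -∞, -∞, -∞, 0]
q=1: [7, -7, 3, -11, -1]
q=2: [6, -8, 10, -5, 0]
q=3: [7, -3, 9, -1, 7]
q=4: [14, 0, 10, -1, 6]
q=5: [13, -1, 17, 2, 7]
Optimal cycle mean attained by: cycle 0->2->4->0, total 3 + (-3) + 7, length 3.
Answer: λ = 7/3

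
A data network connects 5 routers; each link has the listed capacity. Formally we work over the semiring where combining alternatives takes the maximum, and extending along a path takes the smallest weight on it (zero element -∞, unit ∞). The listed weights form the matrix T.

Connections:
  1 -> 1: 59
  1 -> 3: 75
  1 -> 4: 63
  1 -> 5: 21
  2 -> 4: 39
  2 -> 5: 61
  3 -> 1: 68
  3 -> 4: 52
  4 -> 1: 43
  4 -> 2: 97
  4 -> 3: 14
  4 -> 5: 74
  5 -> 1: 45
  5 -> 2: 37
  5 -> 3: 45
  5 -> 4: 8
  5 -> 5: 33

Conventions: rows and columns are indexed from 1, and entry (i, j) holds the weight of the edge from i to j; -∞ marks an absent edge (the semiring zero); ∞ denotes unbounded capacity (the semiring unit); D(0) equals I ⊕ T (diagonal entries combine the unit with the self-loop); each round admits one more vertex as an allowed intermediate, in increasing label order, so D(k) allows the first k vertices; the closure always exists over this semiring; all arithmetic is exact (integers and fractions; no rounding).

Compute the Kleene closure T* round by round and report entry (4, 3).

D(0):
  [∞, -∞, 75, 63, 21]
  [-∞, ∞, -∞, 39, 61]
  [68, -∞, ∞, 52, -∞]
  [43, 97, 14, ∞, 74]
  [45, 37, 45, 8, ∞]
D(1):
  [∞, -∞, 75, 63, 21]
  [-∞, ∞, -∞, 39, 61]
  [68, -∞, ∞, 63, 21]
  [43, 97, 43, ∞, 74]
  [45, 37, 45, 45, ∞]
D(2):
  [∞, -∞, 75, 63, 21]
  [-∞, ∞, -∞, 39, 61]
  [68, -∞, ∞, 63, 21]
  [43, 97, 43, ∞, 74]
  [45, 37, 45, 45, ∞]
D(3):
  [∞, -∞, 75, 63, 21]
  [-∞, ∞, -∞, 39, 61]
  [68, -∞, ∞, 63, 21]
  [43, 97, 43, ∞, 74]
  [45, 37, 45, 45, ∞]
D(4):
  [∞, 63, 75, 63, 63]
  [39, ∞, 39, 39, 61]
  [68, 63, ∞, 63, 63]
  [43, 97, 43, ∞, 74]
  [45, 45, 45, 45, ∞]
D(5):
  [∞, 63, 75, 63, 63]
  [45, ∞, 45, 45, 61]
  [68, 63, ∞, 63, 63]
  [45, 97, 45, ∞, 74]
  [45, 45, 45, 45, ∞]
Answer: T*[4][3] = 45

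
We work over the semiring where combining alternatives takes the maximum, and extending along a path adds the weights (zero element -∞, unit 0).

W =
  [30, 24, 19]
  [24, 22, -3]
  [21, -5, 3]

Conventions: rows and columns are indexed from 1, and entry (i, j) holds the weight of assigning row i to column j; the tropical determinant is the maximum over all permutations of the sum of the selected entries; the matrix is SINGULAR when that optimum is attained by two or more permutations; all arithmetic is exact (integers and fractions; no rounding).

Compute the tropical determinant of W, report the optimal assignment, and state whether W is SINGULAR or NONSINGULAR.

σ = (1, 2, 3): 30 + 22 + 3 = 55
σ = (1, 3, 2): 30 + (-3) + (-5) = 22
σ = (2, 1, 3): 24 + 24 + 3 = 51
σ = (2, 3, 1): 24 + (-3) + 21 = 42
σ = (3, 1, 2): 19 + 24 + (-5) = 38
σ = (3, 2, 1): 19 + 22 + 21 = 62
Optimal value attained by: σ = (3, 2, 1).
Answer: det⊕(W) = 62; verdict: NONSINGULAR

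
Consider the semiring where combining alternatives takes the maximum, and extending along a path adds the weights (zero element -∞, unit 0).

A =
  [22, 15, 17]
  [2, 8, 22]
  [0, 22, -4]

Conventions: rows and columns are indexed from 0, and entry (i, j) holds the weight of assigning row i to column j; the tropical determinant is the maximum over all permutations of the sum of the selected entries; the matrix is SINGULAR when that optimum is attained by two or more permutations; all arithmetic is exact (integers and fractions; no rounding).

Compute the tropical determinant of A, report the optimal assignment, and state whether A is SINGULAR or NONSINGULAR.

σ = (0, 1, 2): 22 + 8 + (-4) = 26
σ = (0, 2, 1): 22 + 22 + 22 = 66
σ = (1, 0, 2): 15 + 2 + (-4) = 13
σ = (1, 2, 0): 15 + 22 + 0 = 37
σ = (2, 0, 1): 17 + 2 + 22 = 41
σ = (2, 1, 0): 17 + 8 + 0 = 25
Optimal value attained by: σ = (0, 2, 1).
Answer: det⊕(A) = 66; verdict: NONSINGULAR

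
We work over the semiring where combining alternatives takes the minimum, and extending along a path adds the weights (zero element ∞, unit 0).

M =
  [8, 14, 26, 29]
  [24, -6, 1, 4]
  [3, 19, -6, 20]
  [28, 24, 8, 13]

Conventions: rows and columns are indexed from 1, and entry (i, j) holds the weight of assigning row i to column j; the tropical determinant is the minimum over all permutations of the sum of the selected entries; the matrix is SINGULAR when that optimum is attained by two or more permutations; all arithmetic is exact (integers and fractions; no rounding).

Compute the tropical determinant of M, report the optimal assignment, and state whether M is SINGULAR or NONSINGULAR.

σ = (1, 2, 3, 4): 8 + (-6) + (-6) + 13 = 9
σ = (1, 2, 4, 3): 8 + (-6) + 20 + 8 = 30
σ = (1, 3, 2, 4): 8 + 1 + 19 + 13 = 41
σ = (1, 3, 4, 2): 8 + 1 + 20 + 24 = 53
σ = (1, 4, 2, 3): 8 + 4 + 19 + 8 = 39
σ = (1, 4, 3, 2): 8 + 4 + (-6) + 24 = 30
σ = (2, 1, 3, 4): 14 + 24 + (-6) + 13 = 45
σ = (2, 1, 4, 3): 14 + 24 + 20 + 8 = 66
σ = (2, 3, 1, 4): 14 + 1 + 3 + 13 = 31
σ = (2, 3, 4, 1): 14 + 1 + 20 + 28 = 63
σ = (2, 4, 1, 3): 14 + 4 + 3 + 8 = 29
σ = (2, 4, 3, 1): 14 + 4 + (-6) + 28 = 40
σ = (3, 1, 2, 4): 26 + 24 + 19 + 13 = 82
σ = (3, 1, 4, 2): 26 + 24 + 20 + 24 = 94
σ = (3, 2, 1, 4): 26 + (-6) + 3 + 13 = 36
σ = (3, 2, 4, 1): 26 + (-6) + 20 + 28 = 68
σ = (3, 4, 1, 2): 26 + 4 + 3 + 24 = 57
σ = (3, 4, 2, 1): 26 + 4 + 19 + 28 = 77
σ = (4, 1, 2, 3): 29 + 24 + 19 + 8 = 80
σ = (4, 1, 3, 2): 29 + 24 + (-6) + 24 = 71
σ = (4, 2, 1, 3): 29 + (-6) + 3 + 8 = 34
σ = (4, 2, 3, 1): 29 + (-6) + (-6) + 28 = 45
σ = (4, 3, 1, 2): 29 + 1 + 3 + 24 = 57
σ = (4, 3, 2, 1): 29 + 1 + 19 + 28 = 77
Optimal value attained by: σ = (1, 2, 3, 4).
Answer: det⊕(M) = 9; verdict: NONSINGULAR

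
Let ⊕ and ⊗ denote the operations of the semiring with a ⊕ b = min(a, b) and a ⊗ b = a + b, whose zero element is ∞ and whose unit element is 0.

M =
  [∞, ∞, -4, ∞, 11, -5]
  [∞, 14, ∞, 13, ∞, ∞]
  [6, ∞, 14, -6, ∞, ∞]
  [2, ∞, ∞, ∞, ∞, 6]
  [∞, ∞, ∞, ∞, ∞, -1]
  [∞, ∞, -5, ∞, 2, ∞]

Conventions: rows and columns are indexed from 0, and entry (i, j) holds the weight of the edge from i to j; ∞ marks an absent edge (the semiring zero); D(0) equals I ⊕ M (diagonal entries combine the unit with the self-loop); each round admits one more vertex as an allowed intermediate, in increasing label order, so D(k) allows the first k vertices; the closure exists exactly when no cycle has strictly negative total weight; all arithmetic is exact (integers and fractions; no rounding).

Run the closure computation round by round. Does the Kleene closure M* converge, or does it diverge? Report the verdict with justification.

D(0):
  [0, ∞, -4, ∞, 11, -5]
  [∞, 0, ∞, 13, ∞, ∞]
  [6, ∞, 0, -6, ∞, ∞]
  [2, ∞, ∞, 0, ∞, 6]
  [∞, ∞, ∞, ∞, 0, -1]
  [∞, ∞, -5, ∞, 2, 0]
D(1):
  [0, ∞, -4, ∞, 11, -5]
  [∞, 0, ∞, 13, ∞, ∞]
  [6, ∞, 0, -6, 17, 1]
  [2, ∞, -2, 0, 13, -3]
  [∞, ∞, ∞, ∞, 0, -1]
  [∞, ∞, -5, ∞, 2, 0]
D(2):
  [0, ∞, -4, ∞, 11, -5]
  [∞, 0, ∞, 13, ∞, ∞]
  [6, ∞, 0, -6, 17, 1]
  [2, ∞, -2, 0, 13, -3]
  [∞, ∞, ∞, ∞, 0, -1]
  [∞, ∞, -5, ∞, 2, 0]
Detection: at round 3, diagonal entry (3, 3) turns strictly negative.
Key observation: the cycle 3->0->2->3 has total weight 2 + (-4) + (-6), which is strictly negative.
Answer: DIVERGES — negative cycle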